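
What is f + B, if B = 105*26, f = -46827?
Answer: -44097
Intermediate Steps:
B = 2730
f + B = -46827 + 2730 = -44097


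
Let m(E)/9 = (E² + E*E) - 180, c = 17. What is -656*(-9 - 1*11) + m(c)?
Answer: 16702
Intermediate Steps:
m(E) = -1620 + 18*E² (m(E) = 9*((E² + E*E) - 180) = 9*((E² + E²) - 180) = 9*(2*E² - 180) = 9*(-180 + 2*E²) = -1620 + 18*E²)
-656*(-9 - 1*11) + m(c) = -656*(-9 - 1*11) + (-1620 + 18*17²) = -656*(-9 - 11) + (-1620 + 18*289) = -656*(-20) + (-1620 + 5202) = 13120 + 3582 = 16702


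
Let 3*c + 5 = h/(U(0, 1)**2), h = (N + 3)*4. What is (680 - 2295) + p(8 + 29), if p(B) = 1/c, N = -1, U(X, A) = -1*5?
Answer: -63010/39 ≈ -1615.6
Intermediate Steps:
U(X, A) = -5
h = 8 (h = (-1 + 3)*4 = 2*4 = 8)
c = -39/25 (c = -5/3 + (8/((-5)**2))/3 = -5/3 + (8/25)/3 = -5/3 + (8*(1/25))/3 = -5/3 + (1/3)*(8/25) = -5/3 + 8/75 = -39/25 ≈ -1.5600)
p(B) = -25/39 (p(B) = 1/(-39/25) = -25/39)
(680 - 2295) + p(8 + 29) = (680 - 2295) - 25/39 = -1615 - 25/39 = -63010/39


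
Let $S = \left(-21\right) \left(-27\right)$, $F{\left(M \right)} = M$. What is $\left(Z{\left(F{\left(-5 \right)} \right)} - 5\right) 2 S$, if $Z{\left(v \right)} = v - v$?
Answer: $-5670$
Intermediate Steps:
$Z{\left(v \right)} = 0$
$S = 567$
$\left(Z{\left(F{\left(-5 \right)} \right)} - 5\right) 2 S = \left(0 - 5\right) 2 \cdot 567 = \left(-5\right) 2 \cdot 567 = \left(-10\right) 567 = -5670$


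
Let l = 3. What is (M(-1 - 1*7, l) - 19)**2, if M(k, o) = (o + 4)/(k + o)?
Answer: 10404/25 ≈ 416.16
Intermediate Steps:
M(k, o) = (4 + o)/(k + o)
(M(-1 - 1*7, l) - 19)**2 = ((4 + 3)/((-1 - 1*7) + 3) - 19)**2 = (7/((-1 - 7) + 3) - 19)**2 = (7/(-8 + 3) - 19)**2 = (7/(-5) - 19)**2 = (-1/5*7 - 19)**2 = (-7/5 - 19)**2 = (-102/5)**2 = 10404/25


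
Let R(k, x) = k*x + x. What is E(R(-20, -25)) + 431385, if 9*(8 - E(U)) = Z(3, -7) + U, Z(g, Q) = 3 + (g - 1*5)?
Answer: 3882061/9 ≈ 4.3134e+5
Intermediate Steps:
R(k, x) = x + k*x
Z(g, Q) = -2 + g (Z(g, Q) = 3 + (g - 5) = 3 + (-5 + g) = -2 + g)
E(U) = 71/9 - U/9 (E(U) = 8 - ((-2 + 3) + U)/9 = 8 - (1 + U)/9 = 8 + (-1/9 - U/9) = 71/9 - U/9)
E(R(-20, -25)) + 431385 = (71/9 - (-25)*(1 - 20)/9) + 431385 = (71/9 - (-25)*(-19)/9) + 431385 = (71/9 - 1/9*475) + 431385 = (71/9 - 475/9) + 431385 = -404/9 + 431385 = 3882061/9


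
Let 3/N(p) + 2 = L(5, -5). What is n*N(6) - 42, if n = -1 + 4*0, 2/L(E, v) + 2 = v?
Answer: -651/16 ≈ -40.688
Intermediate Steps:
L(E, v) = 2/(-2 + v)
N(p) = -21/16 (N(p) = 3/(-2 + 2/(-2 - 5)) = 3/(-2 + 2/(-7)) = 3/(-2 + 2*(-⅐)) = 3/(-2 - 2/7) = 3/(-16/7) = 3*(-7/16) = -21/16)
n = -1 (n = -1 + 0 = -1)
n*N(6) - 42 = -1*(-21/16) - 42 = 21/16 - 42 = -651/16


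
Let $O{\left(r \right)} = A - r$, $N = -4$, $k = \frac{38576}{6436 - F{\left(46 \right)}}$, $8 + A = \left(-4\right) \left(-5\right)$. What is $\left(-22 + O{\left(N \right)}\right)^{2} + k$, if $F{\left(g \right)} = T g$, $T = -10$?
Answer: $\frac{17927}{431} \approx 41.594$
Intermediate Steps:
$A = 12$ ($A = -8 - -20 = -8 + 20 = 12$)
$F{\left(g \right)} = - 10 g$
$k = \frac{2411}{431}$ ($k = \frac{38576}{6436 - \left(-10\right) 46} = \frac{38576}{6436 - -460} = \frac{38576}{6436 + 460} = \frac{38576}{6896} = 38576 \cdot \frac{1}{6896} = \frac{2411}{431} \approx 5.594$)
$O{\left(r \right)} = 12 - r$
$\left(-22 + O{\left(N \right)}\right)^{2} + k = \left(-22 + \left(12 - -4\right)\right)^{2} + \frac{2411}{431} = \left(-22 + \left(12 + 4\right)\right)^{2} + \frac{2411}{431} = \left(-22 + 16\right)^{2} + \frac{2411}{431} = \left(-6\right)^{2} + \frac{2411}{431} = 36 + \frac{2411}{431} = \frac{17927}{431}$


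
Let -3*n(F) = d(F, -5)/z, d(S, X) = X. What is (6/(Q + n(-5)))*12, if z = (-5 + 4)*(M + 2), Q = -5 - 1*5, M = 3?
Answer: -216/31 ≈ -6.9677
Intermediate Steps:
Q = -10 (Q = -5 - 5 = -10)
z = -5 (z = (-5 + 4)*(3 + 2) = -1*5 = -5)
n(F) = -1/3 (n(F) = -(-5)/(3*(-5)) = -(-5)*(-1)/(3*5) = -1/3*1 = -1/3)
(6/(Q + n(-5)))*12 = (6/(-10 - 1/3))*12 = (6/(-31/3))*12 = (6*(-3/31))*12 = -18/31*12 = -216/31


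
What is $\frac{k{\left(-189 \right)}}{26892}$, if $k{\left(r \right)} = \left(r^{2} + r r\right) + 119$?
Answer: $\frac{71561}{26892} \approx 2.6611$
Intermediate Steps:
$k{\left(r \right)} = 119 + 2 r^{2}$ ($k{\left(r \right)} = \left(r^{2} + r^{2}\right) + 119 = 2 r^{2} + 119 = 119 + 2 r^{2}$)
$\frac{k{\left(-189 \right)}}{26892} = \frac{119 + 2 \left(-189\right)^{2}}{26892} = \left(119 + 2 \cdot 35721\right) \frac{1}{26892} = \left(119 + 71442\right) \frac{1}{26892} = 71561 \cdot \frac{1}{26892} = \frac{71561}{26892}$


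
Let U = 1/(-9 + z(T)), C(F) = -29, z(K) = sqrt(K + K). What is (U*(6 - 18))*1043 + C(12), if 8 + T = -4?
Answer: 5219/5 + 1192*I*sqrt(6)/5 ≈ 1043.8 + 583.96*I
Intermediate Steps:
T = -12 (T = -8 - 4 = -12)
z(K) = sqrt(2)*sqrt(K) (z(K) = sqrt(2*K) = sqrt(2)*sqrt(K))
U = 1/(-9 + 2*I*sqrt(6)) (U = 1/(-9 + sqrt(2)*sqrt(-12)) = 1/(-9 + sqrt(2)*(2*I*sqrt(3))) = 1/(-9 + 2*I*sqrt(6)) ≈ -0.085714 - 0.046657*I)
(U*(6 - 18))*1043 + C(12) = ((-3/35 - 2*I*sqrt(6)/105)*(6 - 18))*1043 - 29 = ((-3/35 - 2*I*sqrt(6)/105)*(-12))*1043 - 29 = (36/35 + 8*I*sqrt(6)/35)*1043 - 29 = (5364/5 + 1192*I*sqrt(6)/5) - 29 = 5219/5 + 1192*I*sqrt(6)/5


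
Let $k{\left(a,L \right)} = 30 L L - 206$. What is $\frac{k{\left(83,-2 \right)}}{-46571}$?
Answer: $\frac{86}{46571} \approx 0.0018466$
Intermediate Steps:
$k{\left(a,L \right)} = -206 + 30 L^{2}$ ($k{\left(a,L \right)} = 30 L^{2} - 206 = -206 + 30 L^{2}$)
$\frac{k{\left(83,-2 \right)}}{-46571} = \frac{-206 + 30 \left(-2\right)^{2}}{-46571} = \left(-206 + 30 \cdot 4\right) \left(- \frac{1}{46571}\right) = \left(-206 + 120\right) \left(- \frac{1}{46571}\right) = \left(-86\right) \left(- \frac{1}{46571}\right) = \frac{86}{46571}$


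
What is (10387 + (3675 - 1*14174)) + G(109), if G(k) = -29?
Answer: -141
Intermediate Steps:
(10387 + (3675 - 1*14174)) + G(109) = (10387 + (3675 - 1*14174)) - 29 = (10387 + (3675 - 14174)) - 29 = (10387 - 10499) - 29 = -112 - 29 = -141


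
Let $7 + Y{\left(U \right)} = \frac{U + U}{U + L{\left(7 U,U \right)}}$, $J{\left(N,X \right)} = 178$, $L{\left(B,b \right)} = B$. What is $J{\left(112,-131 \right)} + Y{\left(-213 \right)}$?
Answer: $\frac{685}{4} \approx 171.25$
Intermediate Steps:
$Y{\left(U \right)} = - \frac{27}{4}$ ($Y{\left(U \right)} = -7 + \frac{U + U}{U + 7 U} = -7 + \frac{2 U}{8 U} = -7 + 2 U \frac{1}{8 U} = -7 + \frac{1}{4} = - \frac{27}{4}$)
$J{\left(112,-131 \right)} + Y{\left(-213 \right)} = 178 - \frac{27}{4} = \frac{685}{4}$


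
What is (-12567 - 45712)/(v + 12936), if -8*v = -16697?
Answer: -35864/9245 ≈ -3.8793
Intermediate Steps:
v = 16697/8 (v = -⅛*(-16697) = 16697/8 ≈ 2087.1)
(-12567 - 45712)/(v + 12936) = (-12567 - 45712)/(16697/8 + 12936) = -58279/120185/8 = -58279*8/120185 = -35864/9245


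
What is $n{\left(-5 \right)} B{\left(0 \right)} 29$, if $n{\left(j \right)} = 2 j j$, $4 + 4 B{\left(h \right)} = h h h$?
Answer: $-1450$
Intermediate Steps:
$B{\left(h \right)} = -1 + \frac{h^{3}}{4}$ ($B{\left(h \right)} = -1 + \frac{h h h}{4} = -1 + \frac{h^{2} h}{4} = -1 + \frac{h^{3}}{4}$)
$n{\left(j \right)} = 2 j^{2}$
$n{\left(-5 \right)} B{\left(0 \right)} 29 = 2 \left(-5\right)^{2} \left(-1 + \frac{0^{3}}{4}\right) 29 = 2 \cdot 25 \left(-1 + \frac{1}{4} \cdot 0\right) 29 = 50 \left(-1 + 0\right) 29 = 50 \left(-1\right) 29 = \left(-50\right) 29 = -1450$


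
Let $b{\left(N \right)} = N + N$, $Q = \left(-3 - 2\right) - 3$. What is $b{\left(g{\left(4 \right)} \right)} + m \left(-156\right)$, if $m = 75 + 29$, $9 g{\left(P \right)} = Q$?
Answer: $- \frac{146032}{9} \approx -16226.0$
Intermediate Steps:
$Q = -8$ ($Q = -5 - 3 = -8$)
$g{\left(P \right)} = - \frac{8}{9}$ ($g{\left(P \right)} = \frac{1}{9} \left(-8\right) = - \frac{8}{9}$)
$m = 104$
$b{\left(N \right)} = 2 N$
$b{\left(g{\left(4 \right)} \right)} + m \left(-156\right) = 2 \left(- \frac{8}{9}\right) + 104 \left(-156\right) = - \frac{16}{9} - 16224 = - \frac{146032}{9}$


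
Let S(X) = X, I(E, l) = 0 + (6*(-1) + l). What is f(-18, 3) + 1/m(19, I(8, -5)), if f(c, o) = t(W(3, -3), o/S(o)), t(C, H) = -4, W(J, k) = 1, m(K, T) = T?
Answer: -45/11 ≈ -4.0909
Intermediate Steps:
I(E, l) = -6 + l (I(E, l) = 0 + (-6 + l) = -6 + l)
f(c, o) = -4
f(-18, 3) + 1/m(19, I(8, -5)) = -4 + 1/(-6 - 5) = -4 + 1/(-11) = -4 - 1/11 = -45/11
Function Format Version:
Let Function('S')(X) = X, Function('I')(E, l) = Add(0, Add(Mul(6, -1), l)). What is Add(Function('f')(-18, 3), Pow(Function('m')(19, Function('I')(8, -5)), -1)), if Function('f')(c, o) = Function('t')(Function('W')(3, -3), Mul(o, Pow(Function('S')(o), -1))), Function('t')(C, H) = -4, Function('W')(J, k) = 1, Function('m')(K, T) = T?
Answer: Rational(-45, 11) ≈ -4.0909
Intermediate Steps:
Function('I')(E, l) = Add(-6, l) (Function('I')(E, l) = Add(0, Add(-6, l)) = Add(-6, l))
Function('f')(c, o) = -4
Add(Function('f')(-18, 3), Pow(Function('m')(19, Function('I')(8, -5)), -1)) = Add(-4, Pow(Add(-6, -5), -1)) = Add(-4, Pow(-11, -1)) = Add(-4, Rational(-1, 11)) = Rational(-45, 11)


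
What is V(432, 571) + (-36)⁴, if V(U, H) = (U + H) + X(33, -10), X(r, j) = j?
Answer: 1680609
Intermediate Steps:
V(U, H) = -10 + H + U (V(U, H) = (U + H) - 10 = (H + U) - 10 = -10 + H + U)
V(432, 571) + (-36)⁴ = (-10 + 571 + 432) + (-36)⁴ = 993 + 1679616 = 1680609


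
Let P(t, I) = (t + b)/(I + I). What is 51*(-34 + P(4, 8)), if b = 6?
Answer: -13617/8 ≈ -1702.1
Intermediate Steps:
P(t, I) = (6 + t)/(2*I) (P(t, I) = (t + 6)/(I + I) = (6 + t)/((2*I)) = (6 + t)*(1/(2*I)) = (6 + t)/(2*I))
51*(-34 + P(4, 8)) = 51*(-34 + (½)*(6 + 4)/8) = 51*(-34 + (½)*(⅛)*10) = 51*(-34 + 5/8) = 51*(-267/8) = -13617/8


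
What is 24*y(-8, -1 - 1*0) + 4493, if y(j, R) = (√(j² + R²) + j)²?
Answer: 7589 - 384*√65 ≈ 4493.1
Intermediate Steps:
y(j, R) = (j + √(R² + j²))² (y(j, R) = (√(R² + j²) + j)² = (j + √(R² + j²))²)
24*y(-8, -1 - 1*0) + 4493 = 24*(-8 + √((-1 - 1*0)² + (-8)²))² + 4493 = 24*(-8 + √((-1 + 0)² + 64))² + 4493 = 24*(-8 + √((-1)² + 64))² + 4493 = 24*(-8 + √(1 + 64))² + 4493 = 24*(-8 + √65)² + 4493 = 4493 + 24*(-8 + √65)²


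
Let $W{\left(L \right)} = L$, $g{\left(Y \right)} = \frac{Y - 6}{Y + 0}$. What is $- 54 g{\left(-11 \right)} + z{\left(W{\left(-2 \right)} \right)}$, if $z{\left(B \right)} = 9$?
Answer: $- \frac{819}{11} \approx -74.455$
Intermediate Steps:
$g{\left(Y \right)} = \frac{-6 + Y}{Y}$
$- 54 g{\left(-11 \right)} + z{\left(W{\left(-2 \right)} \right)} = - 54 \frac{-6 - 11}{-11} + 9 = - 54 \left(\left(- \frac{1}{11}\right) \left(-17\right)\right) + 9 = \left(-54\right) \frac{17}{11} + 9 = - \frac{918}{11} + 9 = - \frac{819}{11}$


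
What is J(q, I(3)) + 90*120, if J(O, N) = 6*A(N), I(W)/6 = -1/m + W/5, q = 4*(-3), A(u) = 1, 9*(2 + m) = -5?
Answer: 10806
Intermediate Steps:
m = -23/9 (m = -2 + (⅑)*(-5) = -2 - 5/9 = -23/9 ≈ -2.5556)
q = -12
I(W) = 54/23 + 6*W/5 (I(W) = 6*(-1/(-23/9) + W/5) = 6*(-1*(-9/23) + W*(⅕)) = 6*(9/23 + W/5) = 54/23 + 6*W/5)
J(O, N) = 6 (J(O, N) = 6*1 = 6)
J(q, I(3)) + 90*120 = 6 + 90*120 = 6 + 10800 = 10806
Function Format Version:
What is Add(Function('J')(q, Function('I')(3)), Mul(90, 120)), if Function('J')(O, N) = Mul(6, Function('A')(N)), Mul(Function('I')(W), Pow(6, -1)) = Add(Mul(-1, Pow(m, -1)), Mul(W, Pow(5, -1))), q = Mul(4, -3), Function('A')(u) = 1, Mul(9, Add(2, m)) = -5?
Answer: 10806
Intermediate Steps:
m = Rational(-23, 9) (m = Add(-2, Mul(Rational(1, 9), -5)) = Add(-2, Rational(-5, 9)) = Rational(-23, 9) ≈ -2.5556)
q = -12
Function('I')(W) = Add(Rational(54, 23), Mul(Rational(6, 5), W)) (Function('I')(W) = Mul(6, Add(Mul(-1, Pow(Rational(-23, 9), -1)), Mul(W, Pow(5, -1)))) = Mul(6, Add(Mul(-1, Rational(-9, 23)), Mul(W, Rational(1, 5)))) = Mul(6, Add(Rational(9, 23), Mul(Rational(1, 5), W))) = Add(Rational(54, 23), Mul(Rational(6, 5), W)))
Function('J')(O, N) = 6 (Function('J')(O, N) = Mul(6, 1) = 6)
Add(Function('J')(q, Function('I')(3)), Mul(90, 120)) = Add(6, Mul(90, 120)) = Add(6, 10800) = 10806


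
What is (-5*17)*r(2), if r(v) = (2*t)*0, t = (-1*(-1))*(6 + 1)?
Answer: 0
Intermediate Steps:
t = 7 (t = 1*7 = 7)
r(v) = 0 (r(v) = (2*7)*0 = 14*0 = 0)
(-5*17)*r(2) = -5*17*0 = -85*0 = 0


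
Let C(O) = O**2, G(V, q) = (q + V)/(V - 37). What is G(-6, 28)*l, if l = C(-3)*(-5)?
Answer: 990/43 ≈ 23.023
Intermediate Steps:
G(V, q) = (V + q)/(-37 + V)
l = -45 (l = (-3)**2*(-5) = 9*(-5) = -45)
G(-6, 28)*l = ((-6 + 28)/(-37 - 6))*(-45) = (22/(-43))*(-45) = -1/43*22*(-45) = -22/43*(-45) = 990/43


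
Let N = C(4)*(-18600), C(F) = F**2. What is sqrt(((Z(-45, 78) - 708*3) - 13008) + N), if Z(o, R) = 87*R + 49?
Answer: I*sqrt(305897) ≈ 553.08*I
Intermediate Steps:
N = -297600 (N = 4**2*(-18600) = 16*(-18600) = -297600)
Z(o, R) = 49 + 87*R
sqrt(((Z(-45, 78) - 708*3) - 13008) + N) = sqrt((((49 + 87*78) - 708*3) - 13008) - 297600) = sqrt((((49 + 6786) - 2124) - 13008) - 297600) = sqrt(((6835 - 2124) - 13008) - 297600) = sqrt((4711 - 13008) - 297600) = sqrt(-8297 - 297600) = sqrt(-305897) = I*sqrt(305897)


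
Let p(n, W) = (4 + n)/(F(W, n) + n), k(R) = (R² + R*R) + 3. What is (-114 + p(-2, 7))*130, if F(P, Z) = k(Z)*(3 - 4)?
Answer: -14840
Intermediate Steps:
k(R) = 3 + 2*R² (k(R) = (R² + R²) + 3 = 2*R² + 3 = 3 + 2*R²)
F(P, Z) = -3 - 2*Z² (F(P, Z) = (3 + 2*Z²)*(3 - 4) = (3 + 2*Z²)*(-1) = -3 - 2*Z²)
p(n, W) = (4 + n)/(-3 + n - 2*n²) (p(n, W) = (4 + n)/((-3 - 2*n²) + n) = (4 + n)/(-3 + n - 2*n²))
(-114 + p(-2, 7))*130 = (-114 + (-4 - 1*(-2))/(3 - 1*(-2) + 2*(-2)²))*130 = (-114 + (-4 + 2)/(3 + 2 + 2*4))*130 = (-114 - 2/(3 + 2 + 8))*130 = (-114 - 2/13)*130 = -1484/13*130 = -14840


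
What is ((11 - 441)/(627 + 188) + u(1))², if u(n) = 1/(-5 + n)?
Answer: 257049/425104 ≈ 0.60467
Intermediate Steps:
((11 - 441)/(627 + 188) + u(1))² = ((11 - 441)/(627 + 188) + 1/(-5 + 1))² = (-430/815 + 1/(-4))² = (-430*1/815 - ¼)² = (-86/163 - ¼)² = (-507/652)² = 257049/425104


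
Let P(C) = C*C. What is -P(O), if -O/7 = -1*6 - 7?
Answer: -8281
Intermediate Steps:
O = 91 (O = -7*(-1*6 - 7) = -7*(-6 - 7) = -7*(-13) = 91)
P(C) = C**2
-P(O) = -1*91**2 = -1*8281 = -8281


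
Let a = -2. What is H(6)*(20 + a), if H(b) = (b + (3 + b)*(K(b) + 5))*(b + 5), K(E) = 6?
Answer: 20790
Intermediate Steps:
H(b) = (5 + b)*(33 + 12*b) (H(b) = (b + (3 + b)*(6 + 5))*(b + 5) = (b + (3 + b)*11)*(5 + b) = (b + (33 + 11*b))*(5 + b) = (33 + 12*b)*(5 + b) = (5 + b)*(33 + 12*b))
H(6)*(20 + a) = (165 + 12*6² + 93*6)*(20 - 2) = (165 + 12*36 + 558)*18 = (165 + 432 + 558)*18 = 1155*18 = 20790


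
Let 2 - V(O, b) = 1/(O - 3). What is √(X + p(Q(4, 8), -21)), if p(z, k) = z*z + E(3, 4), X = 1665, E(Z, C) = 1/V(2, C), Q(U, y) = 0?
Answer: 2*√3747/3 ≈ 40.808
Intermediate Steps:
V(O, b) = 2 - 1/(-3 + O) (V(O, b) = 2 - 1/(O - 3) = 2 - 1/(-3 + O))
E(Z, C) = ⅓ (E(Z, C) = 1/((-7 + 2*2)/(-3 + 2)) = 1/((-7 + 4)/(-1)) = 1/(-1*(-3)) = 1/3 = ⅓)
p(z, k) = ⅓ + z² (p(z, k) = z*z + ⅓ = z² + ⅓ = ⅓ + z²)
√(X + p(Q(4, 8), -21)) = √(1665 + (⅓ + 0²)) = √(1665 + (⅓ + 0)) = √(1665 + ⅓) = √(4996/3) = 2*√3747/3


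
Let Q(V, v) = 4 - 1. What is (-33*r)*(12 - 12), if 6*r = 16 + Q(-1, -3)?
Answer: 0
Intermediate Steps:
Q(V, v) = 3
r = 19/6 (r = (16 + 3)/6 = (⅙)*19 = 19/6 ≈ 3.1667)
(-33*r)*(12 - 12) = (-33*19/6)*(12 - 12) = -209/2*0 = 0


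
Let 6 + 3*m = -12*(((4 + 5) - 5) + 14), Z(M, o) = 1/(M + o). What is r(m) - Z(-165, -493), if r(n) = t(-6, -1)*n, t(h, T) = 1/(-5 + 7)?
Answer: -24345/658 ≈ -36.998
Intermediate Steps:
t(h, T) = 1/2
m = -74 (m = -2 + (-12*(((4 + 5) - 5) + 14))/3 = -2 + (-12*((9 - 5) + 14))/3 = -2 + (-12*(4 + 14))/3 = -2 + (-12*18)/3 = -2 + (1/3)*(-216) = -2 - 72 = -74)
r(n) = n/2
r(m) - Z(-165, -493) = (1/2)*(-74) - 1/(-165 - 493) = -37 - 1/(-658) = -37 - 1*(-1/658) = -37 + 1/658 = -24345/658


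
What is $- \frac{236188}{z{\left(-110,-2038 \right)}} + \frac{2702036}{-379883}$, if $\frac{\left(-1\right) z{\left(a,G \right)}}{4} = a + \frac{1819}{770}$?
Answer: $- \frac{17495780101486}{31485082923} \approx -555.68$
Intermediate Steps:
$z{\left(a,G \right)} = - \frac{3638}{385} - 4 a$ ($z{\left(a,G \right)} = - 4 \left(a + \frac{1819}{770}\right) = - 4 \left(\frac{1819}{770} + a\right) = - \frac{3638}{385} - 4 a$)
$- \frac{236188}{z{\left(-110,-2038 \right)}} + \frac{2702036}{-379883} = - \frac{236188}{- \frac{3638}{385} - -440} + \frac{2702036}{-379883} = - \frac{236188}{- \frac{3638}{385} + 440} + 2702036 \left(- \frac{1}{379883}\right) = - \frac{236188}{\frac{165762}{385}} - \frac{2702036}{379883} = \left(-236188\right) \frac{385}{165762} - \frac{2702036}{379883} = - \frac{45466190}{82881} - \frac{2702036}{379883} = - \frac{17495780101486}{31485082923}$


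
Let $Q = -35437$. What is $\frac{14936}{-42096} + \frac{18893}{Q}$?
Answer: $- \frac{165575845}{186469494} \approx -0.88795$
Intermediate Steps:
$\frac{14936}{-42096} + \frac{18893}{Q} = \frac{14936}{-42096} + \frac{18893}{-35437} = 14936 \left(- \frac{1}{42096}\right) + 18893 \left(- \frac{1}{35437}\right) = - \frac{1867}{5262} - \frac{18893}{35437} = - \frac{165575845}{186469494}$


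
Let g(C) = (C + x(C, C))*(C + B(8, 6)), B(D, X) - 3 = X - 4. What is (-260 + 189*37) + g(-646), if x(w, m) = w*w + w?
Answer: -266664651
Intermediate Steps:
B(D, X) = -1 + X (B(D, X) = 3 + (X - 4) = 3 + (-4 + X) = -1 + X)
x(w, m) = w + w**2 (x(w, m) = w**2 + w = w + w**2)
g(C) = (5 + C)*(C + C*(1 + C)) (g(C) = (C + C*(1 + C))*(C + (-1 + 6)) = (C + C*(1 + C))*(C + 5) = (C + C*(1 + C))*(5 + C) = (5 + C)*(C + C*(1 + C)))
(-260 + 189*37) + g(-646) = (-260 + 189*37) - 646*(10 + (-646)**2 + 7*(-646)) = (-260 + 6993) - 646*(10 + 417316 - 4522) = 6733 - 646*412804 = 6733 - 266671384 = -266664651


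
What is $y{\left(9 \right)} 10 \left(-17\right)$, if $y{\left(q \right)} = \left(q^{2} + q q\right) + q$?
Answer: $-29070$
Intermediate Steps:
$y{\left(q \right)} = q + 2 q^{2}$ ($y{\left(q \right)} = \left(q^{2} + q^{2}\right) + q = 2 q^{2} + q = q + 2 q^{2}$)
$y{\left(9 \right)} 10 \left(-17\right) = 9 \left(1 + 2 \cdot 9\right) 10 \left(-17\right) = 9 \left(1 + 18\right) 10 \left(-17\right) = 9 \cdot 19 \cdot 10 \left(-17\right) = 171 \cdot 10 \left(-17\right) = 1710 \left(-17\right) = -29070$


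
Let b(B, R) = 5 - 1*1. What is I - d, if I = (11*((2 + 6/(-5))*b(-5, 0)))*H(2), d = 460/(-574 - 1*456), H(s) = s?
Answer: 36486/515 ≈ 70.847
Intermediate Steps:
b(B, R) = 4 (b(B, R) = 5 - 1 = 4)
d = -46/103 (d = 460/(-574 - 456) = 460/(-1030) = 460*(-1/1030) = -46/103 ≈ -0.44660)
I = 352/5 (I = (11*((2 + 6/(-5))*4))*2 = (11*((2 + 6*(-⅕))*4))*2 = (11*((2 - 6/5)*4))*2 = (11*((⅘)*4))*2 = (11*(16/5))*2 = (176/5)*2 = 352/5 ≈ 70.400)
I - d = 352/5 - 1*(-46/103) = 352/5 + 46/103 = 36486/515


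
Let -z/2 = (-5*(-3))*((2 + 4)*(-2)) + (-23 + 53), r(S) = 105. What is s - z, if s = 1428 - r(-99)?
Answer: 1023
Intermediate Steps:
s = 1323 (s = 1428 - 1*105 = 1428 - 105 = 1323)
z = 300 (z = -2*((-5*(-3))*((2 + 4)*(-2)) + (-23 + 53)) = -2*(15*(6*(-2)) + 30) = -2*(15*(-12) + 30) = -2*(-180 + 30) = -2*(-150) = 300)
s - z = 1323 - 1*300 = 1323 - 300 = 1023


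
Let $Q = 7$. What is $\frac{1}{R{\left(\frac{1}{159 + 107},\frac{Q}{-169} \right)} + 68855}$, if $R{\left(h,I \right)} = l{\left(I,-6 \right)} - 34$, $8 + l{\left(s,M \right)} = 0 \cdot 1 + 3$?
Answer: $\frac{1}{68816} \approx 1.4531 \cdot 10^{-5}$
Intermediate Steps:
$l{\left(s,M \right)} = -5$ ($l{\left(s,M \right)} = -8 + \left(0 \cdot 1 + 3\right) = -8 + \left(0 + 3\right) = -8 + 3 = -5$)
$R{\left(h,I \right)} = -39$ ($R{\left(h,I \right)} = -5 - 34 = -39$)
$\frac{1}{R{\left(\frac{1}{159 + 107},\frac{Q}{-169} \right)} + 68855} = \frac{1}{-39 + 68855} = \frac{1}{68816}$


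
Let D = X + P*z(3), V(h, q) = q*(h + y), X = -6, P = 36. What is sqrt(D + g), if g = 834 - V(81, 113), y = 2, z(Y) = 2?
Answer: I*sqrt(8479) ≈ 92.082*I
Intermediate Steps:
V(h, q) = q*(2 + h) (V(h, q) = q*(h + 2) = q*(2 + h))
g = -8545 (g = 834 - 113*(2 + 81) = 834 - 113*83 = 834 - 1*9379 = 834 - 9379 = -8545)
D = 66 (D = -6 + 36*2 = -6 + 72 = 66)
sqrt(D + g) = sqrt(66 - 8545) = sqrt(-8479) = I*sqrt(8479)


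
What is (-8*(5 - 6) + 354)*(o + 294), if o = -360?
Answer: -23892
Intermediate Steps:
(-8*(5 - 6) + 354)*(o + 294) = (-8*(5 - 6) + 354)*(-360 + 294) = (-8*(-1) + 354)*(-66) = (8 + 354)*(-66) = 362*(-66) = -23892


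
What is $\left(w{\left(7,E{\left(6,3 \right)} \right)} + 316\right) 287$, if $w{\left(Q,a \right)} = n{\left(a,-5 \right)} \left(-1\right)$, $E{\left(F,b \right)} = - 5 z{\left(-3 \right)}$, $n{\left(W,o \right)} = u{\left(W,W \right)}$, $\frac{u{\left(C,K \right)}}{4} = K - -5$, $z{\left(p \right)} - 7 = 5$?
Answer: $153832$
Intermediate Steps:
$z{\left(p \right)} = 12$ ($z{\left(p \right)} = 7 + 5 = 12$)
$u{\left(C,K \right)} = 20 + 4 K$ ($u{\left(C,K \right)} = 4 \left(K - -5\right) = 4 \left(K + 5\right) = 4 \left(5 + K\right) = 20 + 4 K$)
$n{\left(W,o \right)} = 20 + 4 W$
$E{\left(F,b \right)} = -60$ ($E{\left(F,b \right)} = \left(-5\right) 12 = -60$)
$w{\left(Q,a \right)} = -20 - 4 a$ ($w{\left(Q,a \right)} = \left(20 + 4 a\right) \left(-1\right) = -20 - 4 a$)
$\left(w{\left(7,E{\left(6,3 \right)} \right)} + 316\right) 287 = \left(\left(-20 - -240\right) + 316\right) 287 = \left(\left(-20 + 240\right) + 316\right) 287 = \left(220 + 316\right) 287 = 536 \cdot 287 = 153832$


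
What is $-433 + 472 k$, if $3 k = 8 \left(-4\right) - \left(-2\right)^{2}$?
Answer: $-6097$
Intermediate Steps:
$k = -12$ ($k = \frac{8 \left(-4\right) - \left(-2\right)^{2}}{3} = \frac{-32 - 4}{3} = \frac{1}{3} \left(-36\right) = -12$)
$-433 + 472 k = -433 + 472 \left(-12\right) = -433 - 5664 = -6097$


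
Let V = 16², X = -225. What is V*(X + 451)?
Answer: 57856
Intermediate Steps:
V = 256
V*(X + 451) = 256*(-225 + 451) = 256*226 = 57856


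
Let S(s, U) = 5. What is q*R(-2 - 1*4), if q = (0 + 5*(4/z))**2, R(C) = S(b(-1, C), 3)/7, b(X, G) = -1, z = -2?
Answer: 500/7 ≈ 71.429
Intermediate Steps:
R(C) = 5/7
q = 100 (q = (0 + 5*(4/(-2)))**2 = (0 + 5*(4*(-1/2)))**2 = (0 + 5*(-2))**2 = (0 - 10)**2 = (-10)**2 = 100)
q*R(-2 - 1*4) = 100*(5/7) = 500/7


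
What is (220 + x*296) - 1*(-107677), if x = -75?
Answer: 85697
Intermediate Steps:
(220 + x*296) - 1*(-107677) = (220 - 75*296) - 1*(-107677) = (220 - 22200) + 107677 = -21980 + 107677 = 85697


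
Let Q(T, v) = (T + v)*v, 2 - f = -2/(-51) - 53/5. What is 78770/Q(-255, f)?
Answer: -2561009625/99007933 ≈ -25.867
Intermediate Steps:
f = 3203/255 (f = 2 - (-2/(-51) - 53/5) = 2 - (-2*(-1/51) - 53*1/5) = 2 - (2/51 - 53/5) = 2 - 1*(-2693/255) = 2 + 2693/255 = 3203/255 ≈ 12.561)
Q(T, v) = v*(T + v)
78770/Q(-255, f) = 78770/((3203*(-255 + 3203/255)/255)) = 78770/(((3203/255)*(-61822/255))) = 78770/(-198015866/65025) = 78770*(-65025/198015866) = -2561009625/99007933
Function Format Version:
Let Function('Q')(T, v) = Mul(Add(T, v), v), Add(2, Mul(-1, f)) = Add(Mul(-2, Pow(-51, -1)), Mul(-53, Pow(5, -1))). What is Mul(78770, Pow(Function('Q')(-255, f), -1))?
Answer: Rational(-2561009625, 99007933) ≈ -25.867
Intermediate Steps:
f = Rational(3203, 255) (f = Add(2, Mul(-1, Add(Mul(-2, Pow(-51, -1)), Mul(-53, Pow(5, -1))))) = Add(2, Mul(-1, Add(Mul(-2, Rational(-1, 51)), Mul(-53, Rational(1, 5))))) = Add(2, Mul(-1, Add(Rational(2, 51), Rational(-53, 5)))) = Add(2, Mul(-1, Rational(-2693, 255))) = Add(2, Rational(2693, 255)) = Rational(3203, 255) ≈ 12.561)
Function('Q')(T, v) = Mul(v, Add(T, v))
Mul(78770, Pow(Function('Q')(-255, f), -1)) = Mul(78770, Pow(Mul(Rational(3203, 255), Add(-255, Rational(3203, 255))), -1)) = Mul(78770, Pow(Mul(Rational(3203, 255), Rational(-61822, 255)), -1)) = Mul(78770, Pow(Rational(-198015866, 65025), -1)) = Mul(78770, Rational(-65025, 198015866)) = Rational(-2561009625, 99007933)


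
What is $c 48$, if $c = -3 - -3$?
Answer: $0$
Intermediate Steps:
$c = 0$ ($c = -3 + 3 = 0$)
$c 48 = 0 \cdot 48 = 0$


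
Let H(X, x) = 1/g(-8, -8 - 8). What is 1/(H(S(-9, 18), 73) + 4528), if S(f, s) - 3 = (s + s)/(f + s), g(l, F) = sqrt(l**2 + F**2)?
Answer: 1448960/6560890879 - 8*sqrt(5)/6560890879 ≈ 0.00022085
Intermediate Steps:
g(l, F) = sqrt(F**2 + l**2)
S(f, s) = 3 + 2*s/(f + s) (S(f, s) = 3 + (s + s)/(f + s) = 3 + (2*s)/(f + s) = 3 + 2*s/(f + s))
H(X, x) = sqrt(5)/40 (H(X, x) = 1/(sqrt((-8 - 8)**2 + (-8)**2)) = 1/(sqrt((-16)**2 + 64)) = 1/(sqrt(256 + 64)) = 1/(sqrt(320)) = 1/(8*sqrt(5)) = sqrt(5)/40)
1/(H(S(-9, 18), 73) + 4528) = 1/(sqrt(5)/40 + 4528) = 1/(4528 + sqrt(5)/40)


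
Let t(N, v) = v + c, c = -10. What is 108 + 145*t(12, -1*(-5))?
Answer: -617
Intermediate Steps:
t(N, v) = -10 + v (t(N, v) = v - 10 = -10 + v)
108 + 145*t(12, -1*(-5)) = 108 + 145*(-10 - 1*(-5)) = 108 + 145*(-10 + 5) = 108 + 145*(-5) = 108 - 725 = -617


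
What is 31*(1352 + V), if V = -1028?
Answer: 10044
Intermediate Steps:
31*(1352 + V) = 31*(1352 - 1028) = 31*324 = 10044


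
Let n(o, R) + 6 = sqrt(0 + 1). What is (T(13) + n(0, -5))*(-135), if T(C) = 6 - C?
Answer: 1620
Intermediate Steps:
n(o, R) = -5 (n(o, R) = -6 + sqrt(0 + 1) = -6 + sqrt(1) = -6 + 1 = -5)
(T(13) + n(0, -5))*(-135) = ((6 - 1*13) - 5)*(-135) = ((6 - 13) - 5)*(-135) = (-7 - 5)*(-135) = -12*(-135) = 1620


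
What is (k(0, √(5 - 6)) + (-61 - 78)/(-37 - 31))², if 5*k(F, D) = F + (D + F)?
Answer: 478401/115600 + 139*I/170 ≈ 4.1384 + 0.81765*I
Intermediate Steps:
k(F, D) = D/5 + 2*F/5 (k(F, D) = (F + (D + F))/5 = (D + 2*F)/5 = D/5 + 2*F/5)
(k(0, √(5 - 6)) + (-61 - 78)/(-37 - 31))² = ((√(5 - 6)/5 + (⅖)*0) + (-61 - 78)/(-37 - 31))² = ((√(-1)/5 + 0) - 139/(-68))² = ((I/5 + 0) - 139*(-1/68))² = (I/5 + 139/68)² = (139/68 + I/5)²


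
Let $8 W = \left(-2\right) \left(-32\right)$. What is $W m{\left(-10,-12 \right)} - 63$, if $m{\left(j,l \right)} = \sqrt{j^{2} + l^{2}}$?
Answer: $-63 + 16 \sqrt{61} \approx 61.964$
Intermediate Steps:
$W = 8$ ($W = \frac{\left(-2\right) \left(-32\right)}{8} = \frac{1}{8} \cdot 64 = 8$)
$W m{\left(-10,-12 \right)} - 63 = 8 \sqrt{\left(-10\right)^{2} + \left(-12\right)^{2}} - 63 = 8 \sqrt{100 + 144} - 63 = 8 \sqrt{244} - 63 = 8 \cdot 2 \sqrt{61} - 63 = 16 \sqrt{61} - 63 = -63 + 16 \sqrt{61}$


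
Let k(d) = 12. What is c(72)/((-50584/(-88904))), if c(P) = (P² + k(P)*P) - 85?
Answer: 66266819/6323 ≈ 10480.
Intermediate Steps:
c(P) = -85 + P² + 12*P (c(P) = (P² + 12*P) - 85 = -85 + P² + 12*P)
c(72)/((-50584/(-88904))) = (-85 + 72² + 12*72)/((-50584/(-88904))) = (-85 + 5184 + 864)/((-50584*(-1/88904))) = 5963/(6323/11113) = 5963*(11113/6323) = 66266819/6323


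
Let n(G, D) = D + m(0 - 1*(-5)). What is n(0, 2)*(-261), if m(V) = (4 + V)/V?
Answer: -4959/5 ≈ -991.80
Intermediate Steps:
m(V) = (4 + V)/V
n(G, D) = 9/5 + D (n(G, D) = D + (4 + (0 - 1*(-5)))/(0 - 1*(-5)) = D + (4 + (0 + 5))/(0 + 5) = D + (4 + 5)/5 = D + (⅕)*9 = D + 9/5 = 9/5 + D)
n(0, 2)*(-261) = (9/5 + 2)*(-261) = (19/5)*(-261) = -4959/5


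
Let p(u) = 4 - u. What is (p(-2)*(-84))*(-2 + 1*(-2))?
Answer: 2016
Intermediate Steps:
(p(-2)*(-84))*(-2 + 1*(-2)) = ((4 - 1*(-2))*(-84))*(-2 + 1*(-2)) = ((4 + 2)*(-84))*(-2 - 2) = (6*(-84))*(-4) = -504*(-4) = 2016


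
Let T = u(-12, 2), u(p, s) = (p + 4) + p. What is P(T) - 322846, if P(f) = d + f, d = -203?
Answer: -323069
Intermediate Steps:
u(p, s) = 4 + 2*p (u(p, s) = (4 + p) + p = 4 + 2*p)
T = -20 (T = 4 + 2*(-12) = 4 - 24 = -20)
P(f) = -203 + f
P(T) - 322846 = (-203 - 20) - 322846 = -223 - 322846 = -323069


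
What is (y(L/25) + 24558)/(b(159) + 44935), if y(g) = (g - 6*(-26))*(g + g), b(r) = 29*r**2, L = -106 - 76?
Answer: 6997699/243151250 ≈ 0.028779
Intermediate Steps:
L = -182
y(g) = 2*g*(156 + g) (y(g) = (g + 156)*(2*g) = (156 + g)*(2*g) = 2*g*(156 + g))
(y(L/25) + 24558)/(b(159) + 44935) = (2*(-182/25)*(156 - 182/25) + 24558)/(29*159**2 + 44935) = (2*(-182*1/25)*(156 - 182*1/25) + 24558)/(29*25281 + 44935) = (2*(-182/25)*(156 - 182/25) + 24558)/(733149 + 44935) = (2*(-182/25)*(3718/25) + 24558)/778084 = (-1353352/625 + 24558)*(1/778084) = (13995398/625)*(1/778084) = 6997699/243151250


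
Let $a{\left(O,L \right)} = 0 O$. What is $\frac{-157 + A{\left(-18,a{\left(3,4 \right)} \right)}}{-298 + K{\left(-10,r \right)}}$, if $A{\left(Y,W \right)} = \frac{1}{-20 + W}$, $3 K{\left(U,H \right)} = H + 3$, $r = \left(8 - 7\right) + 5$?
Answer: $\frac{3141}{5900} \approx 0.53237$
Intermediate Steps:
$a{\left(O,L \right)} = 0$
$r = 6$ ($r = 1 + 5 = 6$)
$K{\left(U,H \right)} = 1 + \frac{H}{3}$ ($K{\left(U,H \right)} = \frac{H + 3}{3} = \frac{3 + H}{3} = 1 + \frac{H}{3}$)
$\frac{-157 + A{\left(-18,a{\left(3,4 \right)} \right)}}{-298 + K{\left(-10,r \right)}} = \frac{-157 + \frac{1}{-20 + 0}}{-298 + \left(1 + \frac{1}{3} \cdot 6\right)} = \frac{-157 + \frac{1}{-20}}{-298 + \left(1 + 2\right)} = \frac{-157 - \frac{1}{20}}{-298 + 3} = - \frac{3141}{20 \left(-295\right)} = \left(- \frac{3141}{20}\right) \left(- \frac{1}{295}\right) = \frac{3141}{5900}$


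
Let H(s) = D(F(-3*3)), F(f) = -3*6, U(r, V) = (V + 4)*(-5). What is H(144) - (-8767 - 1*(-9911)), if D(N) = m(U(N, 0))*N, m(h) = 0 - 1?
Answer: -1126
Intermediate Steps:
U(r, V) = -20 - 5*V (U(r, V) = (4 + V)*(-5) = -20 - 5*V)
F(f) = -18
m(h) = -1
D(N) = -N
H(s) = 18 (H(s) = -1*(-18) = 18)
H(144) - (-8767 - 1*(-9911)) = 18 - (-8767 - 1*(-9911)) = 18 - (-8767 + 9911) = 18 - 1*1144 = 18 - 1144 = -1126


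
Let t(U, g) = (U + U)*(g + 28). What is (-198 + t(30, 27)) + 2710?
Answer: 5812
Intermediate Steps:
t(U, g) = 2*U*(28 + g) (t(U, g) = (2*U)*(28 + g) = 2*U*(28 + g))
(-198 + t(30, 27)) + 2710 = (-198 + 2*30*(28 + 27)) + 2710 = (-198 + 2*30*55) + 2710 = (-198 + 3300) + 2710 = 3102 + 2710 = 5812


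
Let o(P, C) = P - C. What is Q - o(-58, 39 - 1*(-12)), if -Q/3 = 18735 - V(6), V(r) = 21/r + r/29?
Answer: -3252923/58 ≈ -56085.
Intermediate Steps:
V(r) = 21/r + r/29 (V(r) = 21/r + r*(1/29) = 21/r + r/29)
Q = -3259245/58 (Q = -3*(18735 - (21/6 + (1/29)*6)) = -3*(18735 - (21*(⅙) + 6/29)) = -3*(18735 - (7/2 + 6/29)) = -3*(18735 - 1*215/58) = -3*(18735 - 215/58) = -3*1086415/58 = -3259245/58 ≈ -56194.)
Q - o(-58, 39 - 1*(-12)) = -3259245/58 - (-58 - (39 - 1*(-12))) = -3259245/58 - (-58 - (39 + 12)) = -3259245/58 - (-58 - 1*51) = -3259245/58 - (-58 - 51) = -3259245/58 - 1*(-109) = -3259245/58 + 109 = -3252923/58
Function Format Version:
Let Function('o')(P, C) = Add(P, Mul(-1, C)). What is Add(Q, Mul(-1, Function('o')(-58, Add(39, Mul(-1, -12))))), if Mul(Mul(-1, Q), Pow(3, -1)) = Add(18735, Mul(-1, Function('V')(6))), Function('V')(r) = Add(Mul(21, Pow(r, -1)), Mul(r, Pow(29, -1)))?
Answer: Rational(-3252923, 58) ≈ -56085.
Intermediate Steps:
Function('V')(r) = Add(Mul(21, Pow(r, -1)), Mul(Rational(1, 29), r)) (Function('V')(r) = Add(Mul(21, Pow(r, -1)), Mul(r, Rational(1, 29))) = Add(Mul(21, Pow(r, -1)), Mul(Rational(1, 29), r)))
Q = Rational(-3259245, 58) (Q = Mul(-3, Add(18735, Mul(-1, Add(Mul(21, Pow(6, -1)), Mul(Rational(1, 29), 6))))) = Mul(-3, Add(18735, Mul(-1, Add(Mul(21, Rational(1, 6)), Rational(6, 29))))) = Mul(-3, Add(18735, Mul(-1, Add(Rational(7, 2), Rational(6, 29))))) = Mul(-3, Add(18735, Mul(-1, Rational(215, 58)))) = Mul(-3, Add(18735, Rational(-215, 58))) = Mul(-3, Rational(1086415, 58)) = Rational(-3259245, 58) ≈ -56194.)
Add(Q, Mul(-1, Function('o')(-58, Add(39, Mul(-1, -12))))) = Add(Rational(-3259245, 58), Mul(-1, Add(-58, Mul(-1, Add(39, Mul(-1, -12)))))) = Add(Rational(-3259245, 58), Mul(-1, Add(-58, Mul(-1, Add(39, 12))))) = Add(Rational(-3259245, 58), Mul(-1, Add(-58, Mul(-1, 51)))) = Add(Rational(-3259245, 58), Mul(-1, Add(-58, -51))) = Add(Rational(-3259245, 58), Mul(-1, -109)) = Add(Rational(-3259245, 58), 109) = Rational(-3252923, 58)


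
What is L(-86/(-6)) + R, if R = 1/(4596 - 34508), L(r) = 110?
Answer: 3290319/29912 ≈ 110.00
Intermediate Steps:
R = -1/29912 (R = 1/(-29912) = -1/29912 ≈ -3.3431e-5)
L(-86/(-6)) + R = 110 - 1/29912 = 3290319/29912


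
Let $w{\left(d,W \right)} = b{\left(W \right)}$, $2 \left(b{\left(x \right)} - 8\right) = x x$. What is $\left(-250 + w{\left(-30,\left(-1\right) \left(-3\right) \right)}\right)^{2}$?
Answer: $\frac{225625}{4} \approx 56406.0$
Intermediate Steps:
$b{\left(x \right)} = 8 + \frac{x^{2}}{2}$ ($b{\left(x \right)} = 8 + \frac{x x}{2} = 8 + \frac{x^{2}}{2}$)
$w{\left(d,W \right)} = 8 + \frac{W^{2}}{2}$
$\left(-250 + w{\left(-30,\left(-1\right) \left(-3\right) \right)}\right)^{2} = \left(-250 + \left(8 + \frac{\left(\left(-1\right) \left(-3\right)\right)^{2}}{2}\right)\right)^{2} = \left(-250 + \left(8 + \frac{3^{2}}{2}\right)\right)^{2} = \left(-250 + \left(8 + \frac{1}{2} \cdot 9\right)\right)^{2} = \left(-250 + \left(8 + \frac{9}{2}\right)\right)^{2} = \left(-250 + \frac{25}{2}\right)^{2} = \left(- \frac{475}{2}\right)^{2} = \frac{225625}{4}$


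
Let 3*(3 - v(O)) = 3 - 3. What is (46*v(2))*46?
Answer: 6348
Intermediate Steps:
v(O) = 3 (v(O) = 3 - (3 - 3)/3 = 3 - 1/3*0 = 3 + 0 = 3)
(46*v(2))*46 = (46*3)*46 = 138*46 = 6348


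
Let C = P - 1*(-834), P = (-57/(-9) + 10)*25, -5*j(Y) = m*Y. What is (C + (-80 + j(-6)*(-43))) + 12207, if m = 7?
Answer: 195122/15 ≈ 13008.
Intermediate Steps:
j(Y) = -7*Y/5
P = 1225/3 (P = (-57*(-1/9) + 10)*25 = (19/3 + 10)*25 = (49/3)*25 = 1225/3 ≈ 408.33)
C = 3727/3 (C = 1225/3 - 1*(-834) = 1225/3 + 834 = 3727/3 ≈ 1242.3)
(C + (-80 + j(-6)*(-43))) + 12207 = (3727/3 + (-80 - 7/5*(-6)*(-43))) + 12207 = (3727/3 + (-80 + (42/5)*(-43))) + 12207 = (3727/3 + (-80 - 1806/5)) + 12207 = (3727/3 - 2206/5) + 12207 = 12017/15 + 12207 = 195122/15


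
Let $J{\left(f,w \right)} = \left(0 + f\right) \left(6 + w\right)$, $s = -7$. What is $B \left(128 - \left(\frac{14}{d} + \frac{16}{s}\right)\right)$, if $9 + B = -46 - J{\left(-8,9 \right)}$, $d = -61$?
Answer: $\frac{3622450}{427} \approx 8483.5$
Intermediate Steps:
$J{\left(f,w \right)} = f \left(6 + w\right)$
$B = 65$ ($B = -9 - \left(46 - 8 \left(6 + 9\right)\right) = -9 - \left(46 - 120\right) = -9 - -74 = -9 + \left(-46 + 120\right) = -9 + 74 = 65$)
$B \left(128 - \left(\frac{14}{d} + \frac{16}{s}\right)\right) = 65 \left(128 - \left(- \frac{16}{7} - \frac{14}{61}\right)\right) = 65 \left(128 - - \frac{1074}{427}\right) = 65 \left(128 + \left(\frac{16}{7} + \frac{14}{61}\right)\right) = 65 \left(128 + \frac{1074}{427}\right) = 65 \cdot \frac{55730}{427} = \frac{3622450}{427}$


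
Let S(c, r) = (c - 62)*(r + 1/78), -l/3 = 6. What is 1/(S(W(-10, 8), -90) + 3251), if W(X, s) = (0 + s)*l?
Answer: 39/849746 ≈ 4.5896e-5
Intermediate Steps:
l = -18 (l = -3*6 = -18)
W(X, s) = -18*s (W(X, s) = (0 + s)*(-18) = s*(-18) = -18*s)
S(c, r) = (-62 + c)*(1/78 + r) (S(c, r) = (-62 + c)*(r + 1/78) = (-62 + c)*(1/78 + r))
1/(S(W(-10, 8), -90) + 3251) = 1/((-31/39 - 62*(-90) + (-18*8)/78 - 18*8*(-90)) + 3251) = 1/((-31/39 + 5580 + (1/78)*(-144) - 144*(-90)) + 3251) = 1/((-31/39 + 5580 - 24/13 + 12960) + 3251) = 1/(722957/39 + 3251) = 1/(849746/39) = 39/849746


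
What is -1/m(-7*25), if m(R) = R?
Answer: 1/175 ≈ 0.0057143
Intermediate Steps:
-1/m(-7*25) = -1/((-7*25)) = -1/(-175) = -1*(-1/175) = 1/175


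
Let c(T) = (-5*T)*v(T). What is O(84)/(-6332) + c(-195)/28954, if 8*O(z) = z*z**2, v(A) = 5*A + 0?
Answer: -2041125363/45834182 ≈ -44.533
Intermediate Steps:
v(A) = 5*A
c(T) = -25*T**2 (c(T) = (-5*T)*(5*T) = -25*T**2)
O(z) = z**3/8 (O(z) = (z*z**2)/8 = z**3/8)
O(84)/(-6332) + c(-195)/28954 = ((1/8)*84**3)/(-6332) - 25*(-195)**2/28954 = ((1/8)*592704)*(-1/6332) - 25*38025*(1/28954) = 74088*(-1/6332) - 950625*1/28954 = -18522/1583 - 950625/28954 = -2041125363/45834182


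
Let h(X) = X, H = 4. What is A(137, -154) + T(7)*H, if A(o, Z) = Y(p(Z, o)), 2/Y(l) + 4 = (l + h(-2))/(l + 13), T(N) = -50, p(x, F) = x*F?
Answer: -1269017/6324 ≈ -200.67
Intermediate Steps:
p(x, F) = F*x
Y(l) = 2/(-4 + (-2 + l)/(13 + l)) (Y(l) = 2/(-4 + (l - 2)/(l + 13)) = 2/(-4 + (-2 + l)/(13 + l)))
A(o, Z) = 2*(-13 - Z*o)/(3*(18 + Z*o)) (A(o, Z) = 2*(-13 - o*Z)/(3*(18 + o*Z)) = 2*(-13 - Z*o)/(3*(18 + Z*o)))
A(137, -154) + T(7)*H = 2*(-13 - 1*(-154)*137)/(3*(18 - 154*137)) - 50*4 = 2*(-13 + 21098)/(3*(18 - 21098)) - 200 = (⅔)*21085/(-21080) - 200 = (⅔)*(-1/21080)*21085 - 200 = -4217/6324 - 200 = -1269017/6324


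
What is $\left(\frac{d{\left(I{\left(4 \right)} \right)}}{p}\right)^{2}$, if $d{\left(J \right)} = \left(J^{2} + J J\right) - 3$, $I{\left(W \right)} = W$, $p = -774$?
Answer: $\frac{841}{599076} \approx 0.0014038$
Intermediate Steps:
$d{\left(J \right)} = -3 + 2 J^{2}$ ($d{\left(J \right)} = \left(J^{2} + J^{2}\right) - 3 = 2 J^{2} - 3 = -3 + 2 J^{2}$)
$\left(\frac{d{\left(I{\left(4 \right)} \right)}}{p}\right)^{2} = \left(\frac{-3 + 2 \cdot 4^{2}}{-774}\right)^{2} = \left(\left(-3 + 2 \cdot 16\right) \left(- \frac{1}{774}\right)\right)^{2} = \left(\left(-3 + 32\right) \left(- \frac{1}{774}\right)\right)^{2} = \left(29 \left(- \frac{1}{774}\right)\right)^{2} = \left(- \frac{29}{774}\right)^{2} = \frac{841}{599076}$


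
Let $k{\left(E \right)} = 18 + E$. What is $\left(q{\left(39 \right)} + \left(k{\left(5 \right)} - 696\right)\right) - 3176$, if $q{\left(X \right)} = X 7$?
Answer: $-3576$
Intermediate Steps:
$q{\left(X \right)} = 7 X$
$\left(q{\left(39 \right)} + \left(k{\left(5 \right)} - 696\right)\right) - 3176 = \left(7 \cdot 39 + \left(\left(18 + 5\right) - 696\right)\right) - 3176 = \left(273 + \left(23 - 696\right)\right) - 3176 = \left(273 - 673\right) - 3176 = -400 - 3176 = -3576$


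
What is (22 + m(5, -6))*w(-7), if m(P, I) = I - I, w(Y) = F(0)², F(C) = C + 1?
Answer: 22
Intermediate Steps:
F(C) = 1 + C
w(Y) = 1 (w(Y) = (1 + 0)² = 1² = 1)
m(P, I) = 0
(22 + m(5, -6))*w(-7) = (22 + 0)*1 = 22*1 = 22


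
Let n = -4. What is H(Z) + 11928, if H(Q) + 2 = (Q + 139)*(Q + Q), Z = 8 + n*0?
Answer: 14278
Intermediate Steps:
Z = 8 (Z = 8 - 4*0 = 8 + 0 = 8)
H(Q) = -2 + 2*Q*(139 + Q) (H(Q) = -2 + (Q + 139)*(Q + Q) = -2 + (139 + Q)*(2*Q) = -2 + 2*Q*(139 + Q))
H(Z) + 11928 = (-2 + 2*8² + 278*8) + 11928 = (-2 + 2*64 + 2224) + 11928 = (-2 + 128 + 2224) + 11928 = 2350 + 11928 = 14278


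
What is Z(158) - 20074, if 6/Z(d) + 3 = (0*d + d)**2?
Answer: -501067108/24961 ≈ -20074.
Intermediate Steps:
Z(d) = 6/(-3 + d**2) (Z(d) = 6/(-3 + (0*d + d)**2) = 6/(-3 + (0 + d)**2) = 6/(-3 + d**2))
Z(158) - 20074 = 6/(-3 + 158**2) - 20074 = 6/(-3 + 24964) - 20074 = 6/24961 - 20074 = -501067108/24961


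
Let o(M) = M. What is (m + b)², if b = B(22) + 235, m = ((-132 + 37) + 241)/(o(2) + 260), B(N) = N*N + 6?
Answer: 9034122304/17161 ≈ 5.2643e+5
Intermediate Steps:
B(N) = 6 + N² (B(N) = N² + 6 = 6 + N²)
m = 73/131 (m = ((-132 + 37) + 241)/(2 + 260) = (-95 + 241)/262 = 146*(1/262) = 73/131 ≈ 0.55725)
b = 725 (b = (6 + 22²) + 235 = (6 + 484) + 235 = 490 + 235 = 725)
(m + b)² = (73/131 + 725)² = (95048/131)² = 9034122304/17161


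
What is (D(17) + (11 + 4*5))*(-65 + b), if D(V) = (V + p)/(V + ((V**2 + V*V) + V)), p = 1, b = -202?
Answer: -281685/34 ≈ -8284.9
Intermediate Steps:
D(V) = (1 + V)/(2*V + 2*V**2) (D(V) = (V + 1)/(V + ((V**2 + V*V) + V)) = (1 + V)/(V + ((V**2 + V**2) + V)) = (1 + V)/(V + (2*V**2 + V)) = (1 + V)/(V + (V + 2*V**2)) = (1 + V)/(2*V + 2*V**2))
(D(17) + (11 + 4*5))*(-65 + b) = ((1/2)/17 + (11 + 4*5))*(-65 - 202) = ((1/2)*(1/17) + (11 + 20))*(-267) = (1/34 + 31)*(-267) = (1055/34)*(-267) = -281685/34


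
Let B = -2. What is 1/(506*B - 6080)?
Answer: -1/7092 ≈ -0.00014100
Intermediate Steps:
1/(506*B - 6080) = 1/(506*(-2) - 6080) = 1/(-1012 - 6080) = 1/(-7092) = -1/7092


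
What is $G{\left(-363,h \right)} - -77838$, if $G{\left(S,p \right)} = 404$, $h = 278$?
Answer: $78242$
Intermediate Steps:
$G{\left(-363,h \right)} - -77838 = 404 - -77838 = 404 + 77838 = 78242$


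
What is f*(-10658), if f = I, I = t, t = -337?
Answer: 3591746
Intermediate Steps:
I = -337
f = -337
f*(-10658) = -337*(-10658) = 3591746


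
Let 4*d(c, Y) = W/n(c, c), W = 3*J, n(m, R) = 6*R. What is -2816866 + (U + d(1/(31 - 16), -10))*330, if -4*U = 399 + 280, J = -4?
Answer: -5750717/2 ≈ -2.8754e+6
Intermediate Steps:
W = -12 (W = 3*(-4) = -12)
d(c, Y) = -1/(2*c) (d(c, Y) = (-12*1/(6*c))/4 = (-2/c)/4 = -1/(2*c))
U = -679/4 (U = -(399 + 280)/4 = -1/4*679 = -679/4 ≈ -169.75)
-2816866 + (U + d(1/(31 - 16), -10))*330 = -2816866 + (-679/4 - 1/(2*(1/(31 - 16))))*330 = -2816866 + (-679/4 - 1/(2*(1/15)))*330 = -2816866 + (-679/4 - 1/(2*1/15))*330 = -2816866 + (-679/4 - 1/2*15)*330 = -2816866 + (-679/4 - 15/2)*330 = -2816866 - 709/4*330 = -2816866 - 116985/2 = -5750717/2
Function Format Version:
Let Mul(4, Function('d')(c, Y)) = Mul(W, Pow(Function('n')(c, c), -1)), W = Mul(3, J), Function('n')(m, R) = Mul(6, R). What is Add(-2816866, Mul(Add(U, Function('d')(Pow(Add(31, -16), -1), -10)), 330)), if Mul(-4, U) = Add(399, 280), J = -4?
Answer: Rational(-5750717, 2) ≈ -2.8754e+6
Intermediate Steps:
W = -12 (W = Mul(3, -4) = -12)
Function('d')(c, Y) = Mul(Rational(-1, 2), Pow(c, -1)) (Function('d')(c, Y) = Mul(Rational(1, 4), Mul(-12, Pow(Mul(6, c), -1))) = Mul(Rational(1, 4), Mul(-12, Mul(Rational(1, 6), Pow(c, -1)))) = Mul(Rational(1, 4), Mul(-2, Pow(c, -1))) = Mul(Rational(-1, 2), Pow(c, -1)))
U = Rational(-679, 4) (U = Mul(Rational(-1, 4), Add(399, 280)) = Mul(Rational(-1, 4), 679) = Rational(-679, 4) ≈ -169.75)
Add(-2816866, Mul(Add(U, Function('d')(Pow(Add(31, -16), -1), -10)), 330)) = Add(-2816866, Mul(Add(Rational(-679, 4), Mul(Rational(-1, 2), Pow(Pow(Add(31, -16), -1), -1))), 330)) = Add(-2816866, Mul(Add(Rational(-679, 4), Mul(Rational(-1, 2), Pow(Pow(15, -1), -1))), 330)) = Add(-2816866, Mul(Add(Rational(-679, 4), Mul(Rational(-1, 2), Pow(Rational(1, 15), -1))), 330)) = Add(-2816866, Mul(Add(Rational(-679, 4), Mul(Rational(-1, 2), 15)), 330)) = Add(-2816866, Mul(Add(Rational(-679, 4), Rational(-15, 2)), 330)) = Add(-2816866, Mul(Rational(-709, 4), 330)) = Add(-2816866, Rational(-116985, 2)) = Rational(-5750717, 2)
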